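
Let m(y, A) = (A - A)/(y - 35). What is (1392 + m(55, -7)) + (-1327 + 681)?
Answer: 746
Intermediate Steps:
m(y, A) = 0 (m(y, A) = 0/(-35 + y) = 0)
(1392 + m(55, -7)) + (-1327 + 681) = (1392 + 0) + (-1327 + 681) = 1392 - 646 = 746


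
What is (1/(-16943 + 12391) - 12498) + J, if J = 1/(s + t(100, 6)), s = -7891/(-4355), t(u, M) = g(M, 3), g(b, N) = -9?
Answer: -4281087653/342538 ≈ -12498.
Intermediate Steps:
t(u, M) = -9
s = 607/335 (s = -7891*(-1/4355) = 607/335 ≈ 1.8119)
J = -335/2408 (J = 1/(607/335 - 9) = 1/(-2408/335) = -335/2408 ≈ -0.13912)
(1/(-16943 + 12391) - 12498) + J = (1/(-16943 + 12391) - 12498) - 335/2408 = (1/(-4552) - 12498) - 335/2408 = (-1/4552 - 12498) - 335/2408 = -56890897/4552 - 335/2408 = -4281087653/342538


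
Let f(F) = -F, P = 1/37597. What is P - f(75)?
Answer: 2819776/37597 ≈ 75.000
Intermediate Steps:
P = 1/37597 ≈ 2.6598e-5
P - f(75) = 1/37597 - (-1)*75 = 1/37597 - 1*(-75) = 1/37597 + 75 = 2819776/37597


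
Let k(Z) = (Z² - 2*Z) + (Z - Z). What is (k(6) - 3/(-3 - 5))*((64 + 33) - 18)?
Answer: 15405/8 ≈ 1925.6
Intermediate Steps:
k(Z) = Z² - 2*Z (k(Z) = (Z² - 2*Z) + 0 = Z² - 2*Z)
(k(6) - 3/(-3 - 5))*((64 + 33) - 18) = (6*(-2 + 6) - 3/(-3 - 5))*((64 + 33) - 18) = (6*4 - 3/(-8))*(97 - 18) = (24 - 3*(-⅛))*79 = (24 + 3/8)*79 = (195/8)*79 = 15405/8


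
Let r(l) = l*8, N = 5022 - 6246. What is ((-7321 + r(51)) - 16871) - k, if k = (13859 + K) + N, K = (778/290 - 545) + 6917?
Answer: -6205084/145 ≈ -42794.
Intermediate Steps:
N = -1224
K = 924329/145 (K = (778*(1/290) - 545) + 6917 = (389/145 - 545) + 6917 = -78636/145 + 6917 = 924329/145 ≈ 6374.7)
k = 2756404/145 (k = (13859 + 924329/145) - 1224 = 2933884/145 - 1224 = 2756404/145 ≈ 19010.)
r(l) = 8*l
((-7321 + r(51)) - 16871) - k = ((-7321 + 8*51) - 16871) - 1*2756404/145 = ((-7321 + 408) - 16871) - 2756404/145 = (-6913 - 16871) - 2756404/145 = -23784 - 2756404/145 = -6205084/145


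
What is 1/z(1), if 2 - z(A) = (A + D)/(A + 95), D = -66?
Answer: 96/257 ≈ 0.37354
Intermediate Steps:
z(A) = 2 - (-66 + A)/(95 + A) (z(A) = 2 - (A - 66)/(A + 95) = 2 - (-66 + A)/(95 + A))
1/z(1) = 1/((256 + 1)/(95 + 1)) = 1/(257/96) = 96/257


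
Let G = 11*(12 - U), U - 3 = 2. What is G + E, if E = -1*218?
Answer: -141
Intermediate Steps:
U = 5 (U = 3 + 2 = 5)
E = -218
G = 77 (G = 11*(12 - 1*5) = 11*(12 - 5) = 11*7 = 77)
G + E = 77 - 218 = -141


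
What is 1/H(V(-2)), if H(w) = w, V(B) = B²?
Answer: ¼ ≈ 0.25000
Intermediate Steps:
1/H(V(-2)) = 1/((-2)²) = 1/4 = ¼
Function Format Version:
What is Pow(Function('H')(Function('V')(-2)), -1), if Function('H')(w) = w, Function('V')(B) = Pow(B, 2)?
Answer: Rational(1, 4) ≈ 0.25000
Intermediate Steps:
Pow(Function('H')(Function('V')(-2)), -1) = Pow(Pow(-2, 2), -1) = Pow(4, -1) = Rational(1, 4)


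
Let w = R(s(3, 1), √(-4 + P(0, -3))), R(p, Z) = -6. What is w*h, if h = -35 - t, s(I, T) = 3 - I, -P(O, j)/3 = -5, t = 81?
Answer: 696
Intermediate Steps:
P(O, j) = 15 (P(O, j) = -3*(-5) = 15)
w = -6
h = -116 (h = -35 - 1*81 = -35 - 81 = -116)
w*h = -6*(-116) = 696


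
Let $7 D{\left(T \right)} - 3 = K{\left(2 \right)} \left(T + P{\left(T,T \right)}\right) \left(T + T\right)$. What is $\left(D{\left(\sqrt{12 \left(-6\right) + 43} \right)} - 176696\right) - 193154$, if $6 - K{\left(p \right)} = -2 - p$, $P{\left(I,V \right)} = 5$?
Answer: $- \frac{2589527}{7} + \frac{100 i \sqrt{29}}{7} \approx -3.6993 \cdot 10^{5} + 76.931 i$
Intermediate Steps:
$K{\left(p \right)} = 8 + p$ ($K{\left(p \right)} = 6 - \left(-2 - p\right) = 6 + \left(2 + p\right) = 8 + p$)
$D{\left(T \right)} = \frac{3}{7} + \frac{20 T \left(5 + T\right)}{7}$ ($D{\left(T \right)} = \frac{3}{7} + \frac{\left(8 + 2\right) \left(T + 5\right) \left(T + T\right)}{7} = \frac{3}{7} + \frac{10 \left(5 + T\right) 2 T}{7} = \frac{3}{7} + \frac{10 \cdot 2 T \left(5 + T\right)}{7} = \frac{3}{7} + \frac{20 T \left(5 + T\right)}{7}$)
$\left(D{\left(\sqrt{12 \left(-6\right) + 43} \right)} - 176696\right) - 193154 = \left(\left(\frac{3}{7} + \frac{20 \left(\sqrt{12 \left(-6\right) + 43}\right)^{2}}{7} + \frac{100 \sqrt{12 \left(-6\right) + 43}}{7}\right) - 176696\right) - 193154 = \left(\left(\frac{3}{7} + \frac{20 \left(\sqrt{-72 + 43}\right)^{2}}{7} + \frac{100 \sqrt{-72 + 43}}{7}\right) - 176696\right) - 193154 = \left(\left(\frac{3}{7} + \frac{20 \left(\sqrt{-29}\right)^{2}}{7} + \frac{100 \sqrt{-29}}{7}\right) - 176696\right) - 193154 = \left(\left(\frac{3}{7} + \frac{20 \left(i \sqrt{29}\right)^{2}}{7} + \frac{100 i \sqrt{29}}{7}\right) - 176696\right) - 193154 = \left(\left(\frac{3}{7} + \frac{20}{7} \left(-29\right) + \frac{100 i \sqrt{29}}{7}\right) - 176696\right) - 193154 = \left(\left(\frac{3}{7} - \frac{580}{7} + \frac{100 i \sqrt{29}}{7}\right) - 176696\right) - 193154 = \left(\left(- \frac{577}{7} + \frac{100 i \sqrt{29}}{7}\right) - 176696\right) - 193154 = \left(- \frac{1237449}{7} + \frac{100 i \sqrt{29}}{7}\right) - 193154 = - \frac{2589527}{7} + \frac{100 i \sqrt{29}}{7}$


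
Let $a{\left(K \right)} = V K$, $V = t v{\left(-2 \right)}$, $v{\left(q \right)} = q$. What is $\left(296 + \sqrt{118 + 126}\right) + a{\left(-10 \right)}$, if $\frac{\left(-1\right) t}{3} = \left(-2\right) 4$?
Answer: $776 + 2 \sqrt{61} \approx 791.62$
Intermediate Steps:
$t = 24$ ($t = - 3 \left(\left(-2\right) 4\right) = \left(-3\right) \left(-8\right) = 24$)
$V = -48$ ($V = 24 \left(-2\right) = -48$)
$a{\left(K \right)} = - 48 K$
$\left(296 + \sqrt{118 + 126}\right) + a{\left(-10 \right)} = \left(296 + \sqrt{118 + 126}\right) - -480 = \left(296 + \sqrt{244}\right) + 480 = \left(296 + 2 \sqrt{61}\right) + 480 = 776 + 2 \sqrt{61}$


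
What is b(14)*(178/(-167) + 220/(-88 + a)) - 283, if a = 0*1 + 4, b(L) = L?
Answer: -167629/501 ≈ -334.59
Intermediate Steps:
a = 4 (a = 0 + 4 = 4)
b(14)*(178/(-167) + 220/(-88 + a)) - 283 = 14*(178/(-167) + 220/(-88 + 4)) - 283 = 14*(178*(-1/167) + 220/(-84)) - 283 = 14*(-178/167 + 220*(-1/84)) - 283 = 14*(-178/167 - 55/21) - 283 = 14*(-12923/3507) - 283 = -25846/501 - 283 = -167629/501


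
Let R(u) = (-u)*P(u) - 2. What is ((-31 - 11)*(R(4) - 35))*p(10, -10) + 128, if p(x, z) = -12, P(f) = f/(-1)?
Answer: -10456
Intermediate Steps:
P(f) = -f (P(f) = f*(-1) = -f)
R(u) = -2 + u² (R(u) = (-u)*(-u) - 2 = u² - 2 = -2 + u²)
((-31 - 11)*(R(4) - 35))*p(10, -10) + 128 = ((-31 - 11)*((-2 + 4²) - 35))*(-12) + 128 = -42*((-2 + 16) - 35)*(-12) + 128 = -42*(14 - 35)*(-12) + 128 = -42*(-21)*(-12) + 128 = 882*(-12) + 128 = -10584 + 128 = -10456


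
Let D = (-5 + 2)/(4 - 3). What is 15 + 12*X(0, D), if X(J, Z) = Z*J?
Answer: 15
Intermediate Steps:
D = -3 (D = -3/1 = -3*1 = -3)
X(J, Z) = J*Z
15 + 12*X(0, D) = 15 + 12*(0*(-3)) = 15 + 12*0 = 15 + 0 = 15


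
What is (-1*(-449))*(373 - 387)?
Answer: -6286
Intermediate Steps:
(-1*(-449))*(373 - 387) = 449*(-14) = -6286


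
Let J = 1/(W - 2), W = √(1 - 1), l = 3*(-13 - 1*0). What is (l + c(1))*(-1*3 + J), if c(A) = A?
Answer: 133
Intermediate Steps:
l = -39 (l = 3*(-13 + 0) = 3*(-13) = -39)
W = 0 (W = √0 = 0)
J = -½ (J = 1/(0 - 2) = 1/(-2) = -½ ≈ -0.50000)
(l + c(1))*(-1*3 + J) = (-39 + 1)*(-1*3 - ½) = -38*(-3 - ½) = -38*(-7/2) = 133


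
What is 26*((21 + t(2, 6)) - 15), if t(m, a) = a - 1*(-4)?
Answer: 416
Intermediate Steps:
t(m, a) = 4 + a (t(m, a) = a + 4 = 4 + a)
26*((21 + t(2, 6)) - 15) = 26*((21 + (4 + 6)) - 15) = 26*((21 + 10) - 15) = 26*(31 - 15) = 26*16 = 416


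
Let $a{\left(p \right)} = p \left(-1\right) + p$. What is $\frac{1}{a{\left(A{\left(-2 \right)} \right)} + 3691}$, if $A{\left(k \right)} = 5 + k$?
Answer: $\frac{1}{3691} \approx 0.00027093$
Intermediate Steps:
$a{\left(p \right)} = 0$ ($a{\left(p \right)} = - p + p = 0$)
$\frac{1}{a{\left(A{\left(-2 \right)} \right)} + 3691} = \frac{1}{0 + 3691} = \frac{1}{3691}$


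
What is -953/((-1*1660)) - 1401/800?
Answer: -78163/66400 ≈ -1.1772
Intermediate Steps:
-953/((-1*1660)) - 1401/800 = -953/(-1660) - 1401*1/800 = -953*(-1/1660) - 1401/800 = 953/1660 - 1401/800 = -78163/66400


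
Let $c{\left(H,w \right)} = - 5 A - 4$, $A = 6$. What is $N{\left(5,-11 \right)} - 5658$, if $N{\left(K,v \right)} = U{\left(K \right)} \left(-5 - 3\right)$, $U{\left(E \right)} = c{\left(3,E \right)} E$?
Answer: $-4298$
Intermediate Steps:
$c{\left(H,w \right)} = -34$ ($c{\left(H,w \right)} = \left(-5\right) 6 - 4 = -30 - 4 = -34$)
$U{\left(E \right)} = - 34 E$
$N{\left(K,v \right)} = 272 K$ ($N{\left(K,v \right)} = - 34 K \left(-5 - 3\right) = - 34 K \left(-8\right) = 272 K$)
$N{\left(5,-11 \right)} - 5658 = 272 \cdot 5 - 5658 = 1360 - 5658 = -4298$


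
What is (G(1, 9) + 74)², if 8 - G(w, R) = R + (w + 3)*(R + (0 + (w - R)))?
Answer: 4761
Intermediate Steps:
G(w, R) = 8 - R - w*(3 + w) (G(w, R) = 8 - (R + (w + 3)*(R + (0 + (w - R)))) = 8 - (R + (3 + w)*(R + (w - R))) = 8 - (R + (3 + w)*w) = 8 - (R + w*(3 + w)) = 8 + (-R - w*(3 + w)) = 8 - R - w*(3 + w))
(G(1, 9) + 74)² = ((8 - 1*9 - 1*1² - 3*1) + 74)² = ((8 - 9 - 1*1 - 3) + 74)² = ((8 - 9 - 1 - 3) + 74)² = (-5 + 74)² = 69² = 4761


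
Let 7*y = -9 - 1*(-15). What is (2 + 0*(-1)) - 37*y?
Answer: -208/7 ≈ -29.714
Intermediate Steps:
y = 6/7 (y = (-9 - 1*(-15))/7 = (-9 + 15)/7 = (⅐)*6 = 6/7 ≈ 0.85714)
(2 + 0*(-1)) - 37*y = (2 + 0*(-1)) - 37*6/7 = (2 + 0) - 222/7 = 2 - 222/7 = -208/7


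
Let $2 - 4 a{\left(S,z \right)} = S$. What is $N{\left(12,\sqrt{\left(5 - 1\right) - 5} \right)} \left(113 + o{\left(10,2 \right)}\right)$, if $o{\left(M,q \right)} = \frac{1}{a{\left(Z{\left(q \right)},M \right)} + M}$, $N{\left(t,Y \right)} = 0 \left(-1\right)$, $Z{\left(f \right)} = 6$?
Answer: $0$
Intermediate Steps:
$N{\left(t,Y \right)} = 0$
$a{\left(S,z \right)} = \frac{1}{2} - \frac{S}{4}$
$o{\left(M,q \right)} = \frac{1}{-1 + M}$ ($o{\left(M,q \right)} = \frac{1}{\left(\frac{1}{2} - \frac{3}{2}\right) + M} = \frac{1}{-1 + M}$)
$N{\left(12,\sqrt{\left(5 - 1\right) - 5} \right)} \left(113 + o{\left(10,2 \right)}\right) = 0 \left(113 + \frac{1}{-1 + 10}\right) = 0 \left(113 + \frac{1}{9}\right) = 0 \cdot \frac{1018}{9} = 0$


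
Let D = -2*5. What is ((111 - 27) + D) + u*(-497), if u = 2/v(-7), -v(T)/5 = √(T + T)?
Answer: 74 - 71*I*√14/5 ≈ 74.0 - 53.132*I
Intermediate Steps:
v(T) = -5*√2*√T (v(T) = -5*√(T + T) = -5*√2*√T)
D = -10
u = I*√14/35 (u = 2/((-5*√2*√(-7))) = 2/((-5*√2*I*√7)) = 2/((-5*I*√14)) = 2*(I*√14/70) = I*√14/35 ≈ 0.1069*I)
((111 - 27) + D) + u*(-497) = ((111 - 27) - 10) + (I*√14/35)*(-497) = (84 - 10) - 71*I*√14/5 = 74 - 71*I*√14/5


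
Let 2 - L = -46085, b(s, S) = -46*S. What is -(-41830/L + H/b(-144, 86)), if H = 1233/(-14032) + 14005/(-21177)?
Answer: 49162904436570833/54177471771254208 ≈ 0.90744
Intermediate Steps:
L = 46087 (L = 2 - 1*(-46085) = 2 + 46085 = 46087)
H = -222629401/297155664 (H = 1233*(-1/14032) + 14005*(-1/21177) = -1233/14032 - 14005/21177 = -222629401/297155664 ≈ -0.74920)
-(-41830/L + H/b(-144, 86)) = -(-41830/46087 - 222629401/(297155664*((-46*86)))) = -(-41830*1/46087 - 222629401/297155664/(-3956)) = -(-41830/46087 - 222629401/297155664*(-1/3956)) = -(-41830/46087 + 222629401/1175547806784) = -1*(-49162904436570833/54177471771254208) = 49162904436570833/54177471771254208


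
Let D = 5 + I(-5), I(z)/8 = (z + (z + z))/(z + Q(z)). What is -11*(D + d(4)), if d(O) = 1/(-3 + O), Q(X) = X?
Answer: -198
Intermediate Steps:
I(z) = 12 (I(z) = 8*((z + (z + z))/(z + z)) = 8*((z + 2*z)/((2*z))) = 8*((3*z)*(1/(2*z))) = 8*(3/2) = 12)
D = 17 (D = 5 + 12 = 17)
-11*(D + d(4)) = -11*(17 + 1/(-3 + 4)) = -11*(17 + 1/1) = -11*(17 + 1) = -11*18 = -198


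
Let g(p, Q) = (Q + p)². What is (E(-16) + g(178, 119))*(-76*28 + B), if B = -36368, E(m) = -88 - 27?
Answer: -3391266624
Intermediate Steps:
E(m) = -115
(E(-16) + g(178, 119))*(-76*28 + B) = (-115 + (119 + 178)²)*(-76*28 - 36368) = (-115 + 297²)*(-2128 - 36368) = (-115 + 88209)*(-38496) = 88094*(-38496) = -3391266624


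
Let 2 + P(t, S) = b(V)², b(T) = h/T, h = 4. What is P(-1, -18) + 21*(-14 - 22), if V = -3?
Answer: -6806/9 ≈ -756.22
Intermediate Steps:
b(T) = 4/T
P(t, S) = -2/9 (P(t, S) = -2 + (4/(-3))² = -2 + (4*(-⅓))² = -2 + (-4/3)² = -2 + 16/9 = -2/9)
P(-1, -18) + 21*(-14 - 22) = -2/9 + 21*(-14 - 22) = -2/9 + 21*(-36) = -2/9 - 756 = -6806/9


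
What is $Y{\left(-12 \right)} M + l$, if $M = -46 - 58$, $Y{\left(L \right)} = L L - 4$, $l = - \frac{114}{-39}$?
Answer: $- \frac{189242}{13} \approx -14557.0$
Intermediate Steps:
$l = \frac{38}{13}$ ($l = \left(-114\right) \left(- \frac{1}{39}\right) = \frac{38}{13} \approx 2.9231$)
$Y{\left(L \right)} = -4 + L^{2}$ ($Y{\left(L \right)} = L^{2} - 4 = -4 + L^{2}$)
$M = -104$ ($M = -46 - 58 = -104$)
$Y{\left(-12 \right)} M + l = \left(-4 + \left(-12\right)^{2}\right) \left(-104\right) + \frac{38}{13} = \left(-4 + 144\right) \left(-104\right) + \frac{38}{13} = 140 \left(-104\right) + \frac{38}{13} = -14560 + \frac{38}{13} = - \frac{189242}{13}$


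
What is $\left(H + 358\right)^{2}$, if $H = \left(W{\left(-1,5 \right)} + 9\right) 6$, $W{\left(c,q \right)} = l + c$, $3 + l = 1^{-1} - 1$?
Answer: $150544$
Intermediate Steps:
$l = -3$ ($l = -3 + \left(1^{-1} - 1\right) = -3 + \left(1 - 1\right) = -3 + 0 = -3$)
$W{\left(c,q \right)} = -3 + c$
$H = 30$ ($H = \left(\left(-3 - 1\right) + 9\right) 6 = \left(-4 + 9\right) 6 = 5 \cdot 6 = 30$)
$\left(H + 358\right)^{2} = \left(30 + 358\right)^{2} = 388^{2} = 150544$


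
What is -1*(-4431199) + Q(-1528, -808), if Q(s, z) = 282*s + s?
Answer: 3998775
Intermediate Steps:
Q(s, z) = 283*s
-1*(-4431199) + Q(-1528, -808) = -1*(-4431199) + 283*(-1528) = 4431199 - 432424 = 3998775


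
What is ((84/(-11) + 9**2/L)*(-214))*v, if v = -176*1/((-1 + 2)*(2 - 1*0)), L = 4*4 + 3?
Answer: -1206960/19 ≈ -63524.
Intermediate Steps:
L = 19 (L = 16 + 3 = 19)
v = -88 (v = -176/(2 + 0) = -176/(1*2) = -176/2 = -176*1/2 = -88)
((84/(-11) + 9**2/L)*(-214))*v = ((84/(-11) + 9**2/19)*(-214))*(-88) = ((84*(-1/11) + 81*(1/19))*(-214))*(-88) = ((-84/11 + 81/19)*(-214))*(-88) = -705/209*(-214)*(-88) = (150870/209)*(-88) = -1206960/19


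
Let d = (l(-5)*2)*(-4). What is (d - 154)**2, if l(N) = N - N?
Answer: 23716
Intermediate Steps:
l(N) = 0
d = 0 (d = (0*2)*(-4) = 0*(-4) = 0)
(d - 154)**2 = (0 - 154)**2 = (-154)**2 = 23716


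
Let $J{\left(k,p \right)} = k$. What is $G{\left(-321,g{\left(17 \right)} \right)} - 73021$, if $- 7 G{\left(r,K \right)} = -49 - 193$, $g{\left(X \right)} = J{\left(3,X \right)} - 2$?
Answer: $- \frac{510905}{7} \approx -72986.0$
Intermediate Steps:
$g{\left(X \right)} = 1$ ($g{\left(X \right)} = 3 - 2 = 1$)
$G{\left(r,K \right)} = \frac{242}{7}$ ($G{\left(r,K \right)} = - \frac{-49 - 193}{7} = \left(- \frac{1}{7}\right) \left(-242\right) = \frac{242}{7}$)
$G{\left(-321,g{\left(17 \right)} \right)} - 73021 = \frac{242}{7} - 73021 = - \frac{510905}{7}$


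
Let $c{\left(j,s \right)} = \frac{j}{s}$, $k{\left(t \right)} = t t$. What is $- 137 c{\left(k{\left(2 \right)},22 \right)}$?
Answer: $- \frac{274}{11} \approx -24.909$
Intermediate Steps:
$k{\left(t \right)} = t^{2}$
$- 137 c{\left(k{\left(2 \right)},22 \right)} = - 137 \frac{2^{2}}{22} = - 137 \cdot 4 \cdot \frac{1}{22} = \left(-137\right) \frac{2}{11} = - \frac{274}{11}$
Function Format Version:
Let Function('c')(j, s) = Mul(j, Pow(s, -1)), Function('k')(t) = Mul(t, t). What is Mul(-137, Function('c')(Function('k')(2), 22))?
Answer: Rational(-274, 11) ≈ -24.909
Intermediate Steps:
Function('k')(t) = Pow(t, 2)
Mul(-137, Function('c')(Function('k')(2), 22)) = Mul(-137, Mul(Pow(2, 2), Pow(22, -1))) = Mul(-137, Mul(4, Rational(1, 22))) = Mul(-137, Rational(2, 11)) = Rational(-274, 11)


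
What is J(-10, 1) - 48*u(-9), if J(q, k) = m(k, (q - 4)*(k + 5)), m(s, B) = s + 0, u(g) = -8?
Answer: 385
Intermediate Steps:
m(s, B) = s
J(q, k) = k
J(-10, 1) - 48*u(-9) = 1 - 48*(-8) = 1 + 384 = 385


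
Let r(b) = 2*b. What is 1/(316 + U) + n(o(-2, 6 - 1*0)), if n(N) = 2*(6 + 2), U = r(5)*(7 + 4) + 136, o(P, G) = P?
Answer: 8993/562 ≈ 16.002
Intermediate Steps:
U = 246 (U = (2*5)*(7 + 4) + 136 = 10*11 + 136 = 110 + 136 = 246)
n(N) = 16 (n(N) = 2*8 = 16)
1/(316 + U) + n(o(-2, 6 - 1*0)) = 1/(316 + 246) + 16 = 1/562 + 16 = 8993/562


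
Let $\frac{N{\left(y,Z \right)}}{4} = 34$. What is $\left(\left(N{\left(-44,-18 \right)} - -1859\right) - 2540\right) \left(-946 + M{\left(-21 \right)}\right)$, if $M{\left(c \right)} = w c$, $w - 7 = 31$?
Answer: $950480$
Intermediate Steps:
$w = 38$ ($w = 7 + 31 = 38$)
$N{\left(y,Z \right)} = 136$ ($N{\left(y,Z \right)} = 4 \cdot 34 = 136$)
$M{\left(c \right)} = 38 c$
$\left(\left(N{\left(-44,-18 \right)} - -1859\right) - 2540\right) \left(-946 + M{\left(-21 \right)}\right) = \left(\left(136 - -1859\right) - 2540\right) \left(-946 + 38 \left(-21\right)\right) = \left(\left(136 + 1859\right) - 2540\right) \left(-946 - 798\right) = \left(1995 - 2540\right) \left(-1744\right) = \left(-545\right) \left(-1744\right) = 950480$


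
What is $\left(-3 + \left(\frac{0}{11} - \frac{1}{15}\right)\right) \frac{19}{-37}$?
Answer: $\frac{874}{555} \approx 1.5748$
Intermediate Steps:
$\left(-3 + \left(\frac{0}{11} - \frac{1}{15}\right)\right) \frac{19}{-37} = \left(-3 + \left(0 \cdot \frac{1}{11} - \frac{1}{15}\right)\right) 19 \left(- \frac{1}{37}\right) = \left(-3 + \left(0 - \frac{1}{15}\right)\right) \left(- \frac{19}{37}\right) = \left(-3 - \frac{1}{15}\right) \left(- \frac{19}{37}\right) = \left(- \frac{46}{15}\right) \left(- \frac{19}{37}\right) = \frac{874}{555}$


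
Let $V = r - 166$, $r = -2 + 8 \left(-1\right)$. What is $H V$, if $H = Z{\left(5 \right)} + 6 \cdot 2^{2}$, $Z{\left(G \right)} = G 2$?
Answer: $-5984$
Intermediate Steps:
$r = -10$ ($r = -2 - 8 = -10$)
$Z{\left(G \right)} = 2 G$
$H = 34$ ($H = 2 \cdot 5 + 6 \cdot 2^{2} = 10 + 6 \cdot 4 = 10 + 24 = 34$)
$V = -176$ ($V = -10 - 166 = -176$)
$H V = 34 \left(-176\right) = -5984$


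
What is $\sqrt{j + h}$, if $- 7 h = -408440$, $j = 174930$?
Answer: $\frac{5 \sqrt{457226}}{7} \approx 482.99$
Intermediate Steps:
$h = \frac{408440}{7}$ ($h = \left(- \frac{1}{7}\right) \left(-408440\right) = \frac{408440}{7} \approx 58349.0$)
$\sqrt{j + h} = \sqrt{174930 + \frac{408440}{7}} = \sqrt{\frac{1632950}{7}} = \frac{5 \sqrt{457226}}{7}$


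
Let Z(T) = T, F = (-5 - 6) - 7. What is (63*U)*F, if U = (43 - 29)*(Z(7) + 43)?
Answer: -793800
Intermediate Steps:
F = -18 (F = -11 - 7 = -18)
U = 700 (U = (43 - 29)*(7 + 43) = 14*50 = 700)
(63*U)*F = (63*700)*(-18) = 44100*(-18) = -793800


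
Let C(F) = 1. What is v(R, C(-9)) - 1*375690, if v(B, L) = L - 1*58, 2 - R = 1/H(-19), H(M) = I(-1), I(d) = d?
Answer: -375747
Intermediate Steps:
H(M) = -1
R = 3 (R = 2 - 1/(-1) = 2 - 1*(-1) = 2 + 1 = 3)
v(B, L) = -58 + L (v(B, L) = L - 58 = -58 + L)
v(R, C(-9)) - 1*375690 = (-58 + 1) - 1*375690 = -57 - 375690 = -375747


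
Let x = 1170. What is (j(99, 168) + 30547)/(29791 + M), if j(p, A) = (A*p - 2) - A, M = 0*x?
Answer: 47009/29791 ≈ 1.5780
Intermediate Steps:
M = 0 (M = 0*1170 = 0)
j(p, A) = -2 - A + A*p (j(p, A) = (-2 + A*p) - A = -2 - A + A*p)
(j(99, 168) + 30547)/(29791 + M) = ((-2 - 1*168 + 168*99) + 30547)/(29791 + 0) = ((-2 - 168 + 16632) + 30547)/29791 = (16462 + 30547)*(1/29791) = 47009*(1/29791) = 47009/29791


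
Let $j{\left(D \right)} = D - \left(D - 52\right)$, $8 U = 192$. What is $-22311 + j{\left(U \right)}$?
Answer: $-22259$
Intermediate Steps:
$U = 24$ ($U = \frac{1}{8} \cdot 192 = 24$)
$j{\left(D \right)} = 52$ ($j{\left(D \right)} = D - \left(D - 52\right) = D - \left(-52 + D\right) = 52$)
$-22311 + j{\left(U \right)} = -22311 + 52 = -22259$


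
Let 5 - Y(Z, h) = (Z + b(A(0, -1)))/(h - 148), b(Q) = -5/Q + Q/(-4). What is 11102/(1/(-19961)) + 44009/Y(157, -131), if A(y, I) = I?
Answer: -1380341025994/6229 ≈ -2.2160e+8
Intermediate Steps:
b(Q) = -5/Q - Q/4 (b(Q) = -5/Q + Q*(-¼) = -5/Q - Q/4)
Y(Z, h) = 5 - (21/4 + Z)/(-148 + h) (Y(Z, h) = 5 - (Z + (-5/(-1) - ¼*(-1)))/(h - 148) = 5 - (Z + (-5*(-1) + ¼))/(-148 + h) = 5 - (Z + (5 + ¼))/(-148 + h) = 5 - (Z + 21/4)/(-148 + h) = 5 - (21/4 + Z)/(-148 + h))
11102/(1/(-19961)) + 44009/Y(157, -131) = 11102/(1/(-19961)) + 44009/(((-2981/4 - 1*157 + 5*(-131))/(-148 - 131))) = 11102/(-1/19961) + 44009/(((-2981/4 - 157 - 655)/(-279))) = 11102*(-19961) + 44009/((-1/279*(-6229/4))) = -221607022 + 44009/(6229/1116) = -221607022 + 44009*(1116/6229) = -221607022 + 49114044/6229 = -1380341025994/6229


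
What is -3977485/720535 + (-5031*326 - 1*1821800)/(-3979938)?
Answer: -1333571925622/286768462683 ≈ -4.6503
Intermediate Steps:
-3977485/720535 + (-5031*326 - 1*1821800)/(-3979938) = -3977485*1/720535 + (-1640106 - 1821800)*(-1/3979938) = -795497/144107 - 3461906*(-1/3979938) = -795497/144107 + 1730953/1989969 = -1333571925622/286768462683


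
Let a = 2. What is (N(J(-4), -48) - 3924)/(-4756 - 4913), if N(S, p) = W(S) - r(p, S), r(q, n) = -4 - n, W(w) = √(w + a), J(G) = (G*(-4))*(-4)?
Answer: 1328/3223 - I*√62/9669 ≈ 0.41204 - 0.00081436*I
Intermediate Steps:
J(G) = 16*G (J(G) = -4*G*(-4) = 16*G)
W(w) = √(2 + w) (W(w) = √(w + 2) = √(2 + w))
N(S, p) = 4 + S + √(2 + S) (N(S, p) = √(2 + S) - (-4 - S) = √(2 + S) + (4 + S) = 4 + S + √(2 + S))
(N(J(-4), -48) - 3924)/(-4756 - 4913) = ((4 + 16*(-4) + √(2 + 16*(-4))) - 3924)/(-4756 - 4913) = ((4 - 64 + √(2 - 64)) - 3924)/(-9669) = ((4 - 64 + √(-62)) - 3924)*(-1/9669) = ((4 - 64 + I*√62) - 3924)*(-1/9669) = ((-60 + I*√62) - 3924)*(-1/9669) = (-3984 + I*√62)*(-1/9669) = 1328/3223 - I*√62/9669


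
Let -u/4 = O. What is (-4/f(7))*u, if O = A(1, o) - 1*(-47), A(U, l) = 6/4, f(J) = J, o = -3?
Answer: 776/7 ≈ 110.86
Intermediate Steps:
A(U, l) = 3/2 (A(U, l) = 6*(¼) = 3/2)
O = 97/2 (O = 3/2 - 1*(-47) = 3/2 + 47 = 97/2 ≈ 48.500)
u = -194 (u = -4*97/2 = -194)
(-4/f(7))*u = -4/7*(-194) = 776/7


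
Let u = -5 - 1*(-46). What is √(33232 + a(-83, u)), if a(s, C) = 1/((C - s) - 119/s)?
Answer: √3601981486785/10411 ≈ 182.30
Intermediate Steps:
u = 41 (u = -5 + 46 = 41)
a(s, C) = 1/(C - s - 119/s)
√(33232 + a(-83, u)) = √(33232 - 1*(-83)/(119 + (-83)² - 1*41*(-83))) = √(33232 - 1*(-83)/(119 + 6889 + 3403)) = √(33232 - 1*(-83)/10411) = √(33232 - 1*(-83)*1/10411) = √(33232 + 83/10411) = √(345978435/10411) = √3601981486785/10411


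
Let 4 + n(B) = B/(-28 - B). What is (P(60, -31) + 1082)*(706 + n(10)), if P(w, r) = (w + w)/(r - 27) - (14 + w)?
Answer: 388950276/551 ≈ 7.0590e+5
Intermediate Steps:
P(w, r) = -14 - w + 2*w/(-27 + r) (P(w, r) = (2*w)/(-27 + r) + (-14 - w) = 2*w/(-27 + r) + (-14 - w) = -14 - w + 2*w/(-27 + r))
n(B) = -4 + B/(-28 - B)
(P(60, -31) + 1082)*(706 + n(10)) = ((378 - 14*(-31) + 29*60 - 1*(-31)*60)/(-27 - 31) + 1082)*(706 + (-112 - 5*10)/(28 + 10)) = ((378 + 434 + 1740 + 1860)/(-58) + 1082)*(706 + (-112 - 50)/38) = (-1/58*4412 + 1082)*(706 + (1/38)*(-162)) = (-2206/29 + 1082)*(706 - 81/19) = (29172/29)*(13333/19) = 388950276/551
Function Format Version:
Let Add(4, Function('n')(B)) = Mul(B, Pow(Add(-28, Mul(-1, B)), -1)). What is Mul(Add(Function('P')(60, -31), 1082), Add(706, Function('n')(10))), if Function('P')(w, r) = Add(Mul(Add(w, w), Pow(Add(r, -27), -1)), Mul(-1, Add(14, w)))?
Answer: Rational(388950276, 551) ≈ 7.0590e+5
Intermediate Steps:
Function('P')(w, r) = Add(-14, Mul(-1, w), Mul(2, w, Pow(Add(-27, r), -1))) (Function('P')(w, r) = Add(Mul(Mul(2, w), Pow(Add(-27, r), -1)), Add(-14, Mul(-1, w))) = Add(Mul(2, w, Pow(Add(-27, r), -1)), Add(-14, Mul(-1, w))) = Add(-14, Mul(-1, w), Mul(2, w, Pow(Add(-27, r), -1))))
Function('n')(B) = Add(-4, Mul(B, Pow(Add(-28, Mul(-1, B)), -1)))
Mul(Add(Function('P')(60, -31), 1082), Add(706, Function('n')(10))) = Mul(Add(Mul(Pow(Add(-27, -31), -1), Add(378, Mul(-14, -31), Mul(29, 60), Mul(-1, -31, 60))), 1082), Add(706, Mul(Pow(Add(28, 10), -1), Add(-112, Mul(-5, 10))))) = Mul(Add(Mul(Pow(-58, -1), Add(378, 434, 1740, 1860)), 1082), Add(706, Mul(Pow(38, -1), Add(-112, -50)))) = Mul(Add(Mul(Rational(-1, 58), 4412), 1082), Add(706, Mul(Rational(1, 38), -162))) = Mul(Add(Rational(-2206, 29), 1082), Add(706, Rational(-81, 19))) = Mul(Rational(29172, 29), Rational(13333, 19)) = Rational(388950276, 551)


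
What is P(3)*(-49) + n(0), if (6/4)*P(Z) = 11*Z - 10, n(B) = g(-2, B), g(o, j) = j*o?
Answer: -2254/3 ≈ -751.33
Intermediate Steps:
n(B) = -2*B (n(B) = B*(-2) = -2*B)
P(Z) = -20/3 + 22*Z/3 (P(Z) = 2*(11*Z - 10)/3 = 2*(-10 + 11*Z)/3 = -20/3 + 22*Z/3)
P(3)*(-49) + n(0) = (-20/3 + (22/3)*3)*(-49) - 2*0 = (-20/3 + 22)*(-49) + 0 = (46/3)*(-49) + 0 = -2254/3 + 0 = -2254/3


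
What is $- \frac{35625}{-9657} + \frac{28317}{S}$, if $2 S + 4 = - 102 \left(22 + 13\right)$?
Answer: $- \frac{69931798}{5752353} \approx -12.157$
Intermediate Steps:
$S = -1787$ ($S = -2 + \frac{\left(-102\right) \left(22 + 13\right)}{2} = -2 + \frac{\left(-102\right) 35}{2} = -2 + \frac{1}{2} \left(-3570\right) = -2 - 1785 = -1787$)
$- \frac{35625}{-9657} + \frac{28317}{S} = - \frac{35625}{-9657} + \frac{28317}{-1787} = \left(-35625\right) \left(- \frac{1}{9657}\right) + 28317 \left(- \frac{1}{1787}\right) = \frac{11875}{3219} - \frac{28317}{1787} = - \frac{69931798}{5752353}$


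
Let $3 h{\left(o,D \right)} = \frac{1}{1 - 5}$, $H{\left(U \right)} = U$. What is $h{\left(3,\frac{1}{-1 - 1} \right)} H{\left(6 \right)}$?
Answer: $- \frac{1}{2} \approx -0.5$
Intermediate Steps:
$h{\left(o,D \right)} = - \frac{1}{12}$ ($h{\left(o,D \right)} = \frac{1}{3 \left(1 - 5\right)} = \frac{1}{3 \left(-4\right)} = \frac{1}{3} \left(- \frac{1}{4}\right) = - \frac{1}{12}$)
$h{\left(3,\frac{1}{-1 - 1} \right)} H{\left(6 \right)} = \left(- \frac{1}{12}\right) 6 = - \frac{1}{2}$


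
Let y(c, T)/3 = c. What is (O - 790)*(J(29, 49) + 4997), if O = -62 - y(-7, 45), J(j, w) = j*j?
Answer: -4851378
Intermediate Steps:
J(j, w) = j**2
y(c, T) = 3*c
O = -41 (O = -62 - 3*(-7) = -62 - 1*(-21) = -62 + 21 = -41)
(O - 790)*(J(29, 49) + 4997) = (-41 - 790)*(29**2 + 4997) = -831*(841 + 4997) = -831*5838 = -4851378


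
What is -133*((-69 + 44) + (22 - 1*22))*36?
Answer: 119700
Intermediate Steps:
-133*((-69 + 44) + (22 - 1*22))*36 = -133*(-25 + (22 - 22))*36 = -133*(-25 + 0)*36 = -133*(-25)*36 = -(-3325)*36 = -1*(-119700) = 119700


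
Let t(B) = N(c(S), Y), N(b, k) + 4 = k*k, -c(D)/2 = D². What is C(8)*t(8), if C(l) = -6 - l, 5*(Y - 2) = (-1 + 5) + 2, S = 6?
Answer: -2184/25 ≈ -87.360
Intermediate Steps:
c(D) = -2*D²
Y = 16/5 (Y = 2 + ((-1 + 5) + 2)/5 = 2 + (4 + 2)/5 = 2 + (⅕)*6 = 2 + 6/5 = 16/5 ≈ 3.2000)
N(b, k) = -4 + k² (N(b, k) = -4 + k*k = -4 + k²)
t(B) = 156/25 (t(B) = -4 + (16/5)² = -4 + 256/25 = 156/25)
C(8)*t(8) = (-6 - 1*8)*(156/25) = (-6 - 8)*(156/25) = -14*156/25 = -2184/25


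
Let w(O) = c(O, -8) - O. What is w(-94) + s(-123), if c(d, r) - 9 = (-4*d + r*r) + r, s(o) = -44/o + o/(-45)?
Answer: 330926/615 ≈ 538.09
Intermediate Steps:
s(o) = -44/o - o/45 (s(o) = -44/o + o*(-1/45) = -44/o - o/45)
c(d, r) = 9 + r + r² - 4*d (c(d, r) = 9 + ((-4*d + r*r) + r) = 9 + ((-4*d + r²) + r) = 9 + ((r² - 4*d) + r) = 9 + (r + r² - 4*d) = 9 + r + r² - 4*d)
w(O) = 65 - 5*O (w(O) = (9 - 8 + (-8)² - 4*O) - O = (9 - 8 + 64 - 4*O) - O = (65 - 4*O) - O = 65 - 5*O)
w(-94) + s(-123) = (65 - 5*(-94)) + (-44/(-123) - 1/45*(-123)) = (65 + 470) + (-44*(-1/123) + 41/15) = 535 + (44/123 + 41/15) = 535 + 1901/615 = 330926/615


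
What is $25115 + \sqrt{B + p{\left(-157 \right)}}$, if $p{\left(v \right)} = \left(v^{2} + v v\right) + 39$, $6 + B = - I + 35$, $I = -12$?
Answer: $25115 + \sqrt{49378} \approx 25337.0$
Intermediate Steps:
$B = 41$ ($B = -6 + \left(\left(-1\right) \left(-12\right) + 35\right) = -6 + \left(12 + 35\right) = -6 + 47 = 41$)
$p{\left(v \right)} = 39 + 2 v^{2}$ ($p{\left(v \right)} = \left(v^{2} + v^{2}\right) + 39 = 2 v^{2} + 39 = 39 + 2 v^{2}$)
$25115 + \sqrt{B + p{\left(-157 \right)}} = 25115 + \sqrt{41 + \left(39 + 2 \left(-157\right)^{2}\right)} = 25115 + \sqrt{41 + \left(39 + 2 \cdot 24649\right)} = 25115 + \sqrt{41 + \left(39 + 49298\right)} = 25115 + \sqrt{41 + 49337} = 25115 + \sqrt{49378}$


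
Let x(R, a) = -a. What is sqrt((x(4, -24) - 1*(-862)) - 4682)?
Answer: 2*I*sqrt(949) ≈ 61.612*I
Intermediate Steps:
sqrt((x(4, -24) - 1*(-862)) - 4682) = sqrt((-1*(-24) - 1*(-862)) - 4682) = sqrt((24 + 862) - 4682) = sqrt(886 - 4682) = sqrt(-3796) = 2*I*sqrt(949)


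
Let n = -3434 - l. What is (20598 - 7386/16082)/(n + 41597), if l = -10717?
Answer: 33124965/78608816 ≈ 0.42139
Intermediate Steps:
n = 7283 (n = -3434 - 1*(-10717) = -3434 + 10717 = 7283)
(20598 - 7386/16082)/(n + 41597) = (20598 - 7386/16082)/(7283 + 41597) = (20598 - 7386*1/16082)/48880 = (20598 - 3693/8041)*(1/48880) = (165624825/8041)*(1/48880) = 33124965/78608816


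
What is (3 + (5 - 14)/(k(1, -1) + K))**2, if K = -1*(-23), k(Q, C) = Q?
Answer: 441/64 ≈ 6.8906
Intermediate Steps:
K = 23
(3 + (5 - 14)/(k(1, -1) + K))**2 = (3 + (5 - 14)/(1 + 23))**2 = (3 - 9/24)**2 = (3 - 9*1/24)**2 = (3 - 3/8)**2 = (21/8)**2 = 441/64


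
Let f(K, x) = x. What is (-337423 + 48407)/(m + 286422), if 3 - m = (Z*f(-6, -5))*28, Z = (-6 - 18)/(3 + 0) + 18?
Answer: -728/725 ≈ -1.0041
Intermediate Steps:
Z = 10 (Z = -24/3 + 18 = -24*⅓ + 18 = -8 + 18 = 10)
m = 1403 (m = 3 - 10*(-5)*28 = 3 - (-50)*28 = 3 - 1*(-1400) = 3 + 1400 = 1403)
(-337423 + 48407)/(m + 286422) = (-337423 + 48407)/(1403 + 286422) = -289016/287825 = -289016*1/287825 = -728/725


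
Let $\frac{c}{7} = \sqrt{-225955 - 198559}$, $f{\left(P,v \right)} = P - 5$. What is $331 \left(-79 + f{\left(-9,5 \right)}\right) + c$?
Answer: $-30783 + 7 i \sqrt{424514} \approx -30783.0 + 4560.8 i$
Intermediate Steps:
$f{\left(P,v \right)} = -5 + P$ ($f{\left(P,v \right)} = P - 5 = -5 + P$)
$c = 7 i \sqrt{424514}$ ($c = 7 \sqrt{-225955 - 198559} = 7 \sqrt{-424514} = 7 i \sqrt{424514} \approx 4560.8 i$)
$331 \left(-79 + f{\left(-9,5 \right)}\right) + c = 331 \left(-79 - 14\right) + 7 i \sqrt{424514} = 331 \left(-93\right) + 7 i \sqrt{424514} = -30783 + 7 i \sqrt{424514}$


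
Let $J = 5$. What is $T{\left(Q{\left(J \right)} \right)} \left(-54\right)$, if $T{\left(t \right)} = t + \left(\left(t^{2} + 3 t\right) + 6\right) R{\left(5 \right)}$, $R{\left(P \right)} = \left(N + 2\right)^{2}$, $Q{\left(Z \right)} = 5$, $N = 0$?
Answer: $-10206$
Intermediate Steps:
$R{\left(P \right)} = 4$ ($R{\left(P \right)} = \left(0 + 2\right)^{2} = 2^{2} = 4$)
$T{\left(t \right)} = 24 + 4 t^{2} + 13 t$ ($T{\left(t \right)} = t + \left(\left(t^{2} + 3 t\right) + 6\right) 4 = t + \left(6 + t^{2} + 3 t\right) 4 = t + \left(24 + 4 t^{2} + 12 t\right) = 24 + 4 t^{2} + 13 t$)
$T{\left(Q{\left(J \right)} \right)} \left(-54\right) = \left(24 + 4 \cdot 5^{2} + 13 \cdot 5\right) \left(-54\right) = \left(24 + 4 \cdot 25 + 65\right) \left(-54\right) = \left(24 + 100 + 65\right) \left(-54\right) = 189 \left(-54\right) = -10206$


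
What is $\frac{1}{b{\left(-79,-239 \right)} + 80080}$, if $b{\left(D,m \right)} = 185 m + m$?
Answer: $\frac{1}{35626} \approx 2.8069 \cdot 10^{-5}$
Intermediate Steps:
$b{\left(D,m \right)} = 186 m$
$\frac{1}{b{\left(-79,-239 \right)} + 80080} = \frac{1}{186 \left(-239\right) + 80080} = \frac{1}{-44454 + 80080} = \frac{1}{35626}$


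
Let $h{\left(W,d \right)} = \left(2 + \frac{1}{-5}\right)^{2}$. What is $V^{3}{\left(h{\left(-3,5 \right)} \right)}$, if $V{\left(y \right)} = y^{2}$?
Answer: $\frac{282429536481}{244140625} \approx 1156.8$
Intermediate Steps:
$h{\left(W,d \right)} = \frac{81}{25}$ ($h{\left(W,d \right)} = \left(2 - \frac{1}{5}\right)^{2} = \left(\frac{9}{5}\right)^{2} = \frac{81}{25}$)
$V^{3}{\left(h{\left(-3,5 \right)} \right)} = \left(\left(\frac{81}{25}\right)^{2}\right)^{3} = \left(\frac{6561}{625}\right)^{3} = \frac{282429536481}{244140625}$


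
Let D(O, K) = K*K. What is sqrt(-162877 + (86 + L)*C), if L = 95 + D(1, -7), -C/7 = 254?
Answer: I*sqrt(571817) ≈ 756.19*I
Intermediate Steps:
D(O, K) = K**2
C = -1778 (C = -7*254 = -1778)
L = 144 (L = 95 + (-7)**2 = 95 + 49 = 144)
sqrt(-162877 + (86 + L)*C) = sqrt(-162877 + (86 + 144)*(-1778)) = sqrt(-162877 + 230*(-1778)) = sqrt(-162877 - 408940) = sqrt(-571817) = I*sqrt(571817)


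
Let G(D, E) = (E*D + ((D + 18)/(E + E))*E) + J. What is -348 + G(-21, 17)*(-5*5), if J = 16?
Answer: 16429/2 ≈ 8214.5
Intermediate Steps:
G(D, E) = 25 + D/2 + D*E (G(D, E) = (E*D + ((D + 18)/(E + E))*E) + 16 = (D*E + ((18 + D)/((2*E)))*E) + 16 = (D*E + ((18 + D)*(1/(2*E)))*E) + 16 = (D*E + ((18 + D)/(2*E))*E) + 16 = (D*E + (9 + D/2)) + 16 = (9 + D/2 + D*E) + 16 = 25 + D/2 + D*E)
-348 + G(-21, 17)*(-5*5) = -348 + (25 + (½)*(-21) - 21*17)*(-5*5) = -348 + (25 - 21/2 - 357)*(-25) = -348 - 685/2*(-25) = -348 + 17125/2 = 16429/2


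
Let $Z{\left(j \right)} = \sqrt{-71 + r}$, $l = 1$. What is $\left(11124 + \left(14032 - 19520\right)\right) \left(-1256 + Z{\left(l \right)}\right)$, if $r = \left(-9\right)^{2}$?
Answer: $-7078816 + 5636 \sqrt{10} \approx -7.061 \cdot 10^{6}$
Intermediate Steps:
$r = 81$
$Z{\left(j \right)} = \sqrt{10}$ ($Z{\left(j \right)} = \sqrt{-71 + 81} = \sqrt{10}$)
$\left(11124 + \left(14032 - 19520\right)\right) \left(-1256 + Z{\left(l \right)}\right) = \left(11124 + \left(14032 - 19520\right)\right) \left(-1256 + \sqrt{10}\right) = \left(11124 - 5488\right) \left(-1256 + \sqrt{10}\right) = 5636 \left(-1256 + \sqrt{10}\right) = -7078816 + 5636 \sqrt{10}$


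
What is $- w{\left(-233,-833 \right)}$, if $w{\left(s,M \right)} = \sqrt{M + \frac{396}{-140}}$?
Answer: $- \frac{i \sqrt{1023890}}{35} \approx - 28.911 i$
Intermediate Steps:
$w{\left(s,M \right)} = \sqrt{- \frac{99}{35} + M}$ ($w{\left(s,M \right)} = \sqrt{M + 396 \left(- \frac{1}{140}\right)} = \sqrt{M - \frac{99}{35}} = \sqrt{- \frac{99}{35} + M}$)
$- w{\left(-233,-833 \right)} = - \frac{\sqrt{-3465 + 1225 \left(-833\right)}}{35} = - \frac{\sqrt{-3465 - 1020425}}{35} = - \frac{\sqrt{-1023890}}{35} = - \frac{i \sqrt{1023890}}{35}$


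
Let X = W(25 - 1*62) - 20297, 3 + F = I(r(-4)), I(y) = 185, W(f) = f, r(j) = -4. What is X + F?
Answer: -20152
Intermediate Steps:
F = 182 (F = -3 + 185 = 182)
X = -20334 (X = (25 - 1*62) - 20297 = (25 - 62) - 20297 = -37 - 20297 = -20334)
X + F = -20334 + 182 = -20152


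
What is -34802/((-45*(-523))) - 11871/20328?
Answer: -328946347/159473160 ≈ -2.0627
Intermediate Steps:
-34802/((-45*(-523))) - 11871/20328 = -34802/23535 - 11871*1/20328 = -34802*1/23535 - 3957/6776 = -34802/23535 - 3957/6776 = -328946347/159473160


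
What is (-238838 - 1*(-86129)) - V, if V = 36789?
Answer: -189498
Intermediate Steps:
(-238838 - 1*(-86129)) - V = (-238838 - 1*(-86129)) - 1*36789 = (-238838 + 86129) - 36789 = -152709 - 36789 = -189498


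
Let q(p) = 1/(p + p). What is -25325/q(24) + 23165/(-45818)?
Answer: -55696383965/45818 ≈ -1.2156e+6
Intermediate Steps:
q(p) = 1/(2*p)
-25325/q(24) + 23165/(-45818) = -25325/((½)/24) + 23165/(-45818) = -25325/((½)*(1/24)) + 23165*(-1/45818) = -25325/1/48 - 23165/45818 = -25325*48 - 23165/45818 = -1215600 - 23165/45818 = -55696383965/45818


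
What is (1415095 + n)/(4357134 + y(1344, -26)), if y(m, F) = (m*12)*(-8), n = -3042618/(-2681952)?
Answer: 632536651343/1889931345120 ≈ 0.33469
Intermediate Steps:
n = 507103/446992 (n = -3042618*(-1/2681952) = 507103/446992 ≈ 1.1345)
y(m, F) = -96*m (y(m, F) = (12*m)*(-8) = -96*m)
(1415095 + n)/(4357134 + y(1344, -26)) = (1415095 + 507103/446992)/(4357134 - 96*1344) = 632536651343/(446992*(4357134 - 129024)) = (632536651343/446992)/4228110 = (632536651343/446992)*(1/4228110) = 632536651343/1889931345120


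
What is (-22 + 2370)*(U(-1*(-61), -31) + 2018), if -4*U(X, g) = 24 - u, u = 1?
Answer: 4724763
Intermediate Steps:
U(X, g) = -23/4 (U(X, g) = -(24 - 1*1)/4 = -(24 - 1)/4 = -1/4*23 = -23/4)
(-22 + 2370)*(U(-1*(-61), -31) + 2018) = (-22 + 2370)*(-23/4 + 2018) = 2348*(8049/4) = 4724763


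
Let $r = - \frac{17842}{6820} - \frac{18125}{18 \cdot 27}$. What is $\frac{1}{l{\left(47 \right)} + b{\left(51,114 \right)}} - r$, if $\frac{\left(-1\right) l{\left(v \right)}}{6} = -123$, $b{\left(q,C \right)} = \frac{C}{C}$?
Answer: $\frac{1110920201}{27834435} \approx 39.912$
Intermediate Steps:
$b{\left(q,C \right)} = 1$
$l{\left(v \right)} = 738$ ($l{\left(v \right)} = \left(-6\right) \left(-123\right) = 738$)
$r = - \frac{1503224}{37665}$ ($r = \left(-17842\right) \frac{1}{6820} - \frac{18125}{486} = - \frac{811}{310} - \frac{18125}{486} = - \frac{1503224}{37665} \approx -39.91$)
$\frac{1}{l{\left(47 \right)} + b{\left(51,114 \right)}} - r = \frac{1}{738 + 1} - - \frac{1503224}{37665} = \frac{1}{739} + \frac{1503224}{37665} = \frac{1110920201}{27834435}$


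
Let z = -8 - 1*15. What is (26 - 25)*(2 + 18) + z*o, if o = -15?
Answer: 365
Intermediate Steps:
z = -23 (z = -8 - 15 = -23)
(26 - 25)*(2 + 18) + z*o = (26 - 25)*(2 + 18) - 23*(-15) = 1*20 + 345 = 20 + 345 = 365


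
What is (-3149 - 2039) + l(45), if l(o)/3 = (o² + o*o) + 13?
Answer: 7001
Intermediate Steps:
l(o) = 39 + 6*o² (l(o) = 3*((o² + o*o) + 13) = 3*((o² + o²) + 13) = 3*(2*o² + 13) = 3*(13 + 2*o²) = 39 + 6*o²)
(-3149 - 2039) + l(45) = (-3149 - 2039) + (39 + 6*45²) = -5188 + (39 + 6*2025) = -5188 + (39 + 12150) = -5188 + 12189 = 7001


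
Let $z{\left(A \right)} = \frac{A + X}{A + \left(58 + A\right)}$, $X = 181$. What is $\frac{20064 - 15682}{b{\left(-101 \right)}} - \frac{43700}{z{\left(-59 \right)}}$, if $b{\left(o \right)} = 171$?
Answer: $\frac{224448302}{10431} \approx 21517.0$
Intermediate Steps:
$z{\left(A \right)} = \frac{181 + A}{58 + 2 A}$ ($z{\left(A \right)} = \frac{A + 181}{A + \left(58 + A\right)} = \frac{181 + A}{58 + 2 A}$)
$\frac{20064 - 15682}{b{\left(-101 \right)}} - \frac{43700}{z{\left(-59 \right)}} = \frac{20064 - 15682}{171} - \frac{43700}{\frac{1}{2} \frac{1}{29 - 59} \left(181 - 59\right)} = \left(20064 - 15682\right) \frac{1}{171} - \frac{43700}{\frac{1}{2} \frac{1}{-30} \cdot 122} = 4382 \cdot \frac{1}{171} - \frac{43700}{\frac{1}{2} \left(- \frac{1}{30}\right) 122} = \frac{4382}{171} - \frac{43700}{- \frac{61}{30}} = \frac{4382}{171} - - \frac{1311000}{61} = \frac{4382}{171} + \frac{1311000}{61} = \frac{224448302}{10431}$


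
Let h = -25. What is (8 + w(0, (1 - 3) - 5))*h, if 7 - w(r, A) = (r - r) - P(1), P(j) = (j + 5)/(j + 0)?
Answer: -525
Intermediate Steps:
P(j) = (5 + j)/j
w(r, A) = 13 (w(r, A) = 7 - ((r - r) - (5 + 1)/1) = 7 - (0 - 6) = 7 - 1*(-6) = 7 + 6 = 13)
(8 + w(0, (1 - 3) - 5))*h = (8 + 13)*(-25) = 21*(-25) = -525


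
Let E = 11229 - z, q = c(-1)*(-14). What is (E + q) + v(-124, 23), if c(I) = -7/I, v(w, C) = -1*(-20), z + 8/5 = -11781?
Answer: 114668/5 ≈ 22934.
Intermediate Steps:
z = -58913/5 (z = -8/5 - 11781 = -58913/5 ≈ -11783.)
v(w, C) = 20
q = -98 (q = -7/(-1)*(-14) = -7*(-1)*(-14) = 7*(-14) = -98)
E = 115058/5 (E = 11229 - 1*(-58913/5) = 11229 + 58913/5 = 115058/5 ≈ 23012.)
(E + q) + v(-124, 23) = (115058/5 - 98) + 20 = 114568/5 + 20 = 114668/5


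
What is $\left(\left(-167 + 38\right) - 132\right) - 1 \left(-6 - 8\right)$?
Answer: $-247$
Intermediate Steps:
$\left(\left(-167 + 38\right) - 132\right) - 1 \left(-6 - 8\right) = \left(-129 - 132\right) - 1 \left(-14\right) = -261 - -14 = -261 + 14 = -247$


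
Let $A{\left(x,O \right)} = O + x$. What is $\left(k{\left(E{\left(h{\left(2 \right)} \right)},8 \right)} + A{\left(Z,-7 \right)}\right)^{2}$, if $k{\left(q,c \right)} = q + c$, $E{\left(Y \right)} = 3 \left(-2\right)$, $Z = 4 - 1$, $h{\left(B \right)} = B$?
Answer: $4$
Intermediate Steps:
$Z = 3$
$E{\left(Y \right)} = -6$
$k{\left(q,c \right)} = c + q$
$\left(k{\left(E{\left(h{\left(2 \right)} \right)},8 \right)} + A{\left(Z,-7 \right)}\right)^{2} = \left(\left(8 - 6\right) + \left(-7 + 3\right)\right)^{2} = \left(2 - 4\right)^{2} = \left(-2\right)^{2} = 4$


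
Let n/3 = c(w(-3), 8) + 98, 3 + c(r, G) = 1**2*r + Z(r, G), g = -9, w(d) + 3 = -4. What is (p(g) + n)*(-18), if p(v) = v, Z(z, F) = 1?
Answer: -4644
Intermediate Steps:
w(d) = -7 (w(d) = -3 - 4 = -7)
c(r, G) = -2 + r (c(r, G) = -3 + (1**2*r + 1) = -3 + (1*r + 1) = -3 + (r + 1) = -3 + (1 + r) = -2 + r)
n = 267 (n = 3*((-2 - 7) + 98) = 3*(-9 + 98) = 3*89 = 267)
(p(g) + n)*(-18) = (-9 + 267)*(-18) = 258*(-18) = -4644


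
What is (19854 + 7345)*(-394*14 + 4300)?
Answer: -33073984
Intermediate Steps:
(19854 + 7345)*(-394*14 + 4300) = 27199*(-5516 + 4300) = 27199*(-1216) = -33073984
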